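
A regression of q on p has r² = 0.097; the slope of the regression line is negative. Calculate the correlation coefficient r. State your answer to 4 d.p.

|r| = √0.097 = 0.3114
The association is negative, so r = −0.3114.

-0.3114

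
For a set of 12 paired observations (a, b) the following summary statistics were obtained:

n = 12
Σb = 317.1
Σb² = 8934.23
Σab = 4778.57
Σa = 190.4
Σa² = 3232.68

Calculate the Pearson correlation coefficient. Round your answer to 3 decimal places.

r = (nΣab − ΣaΣb) / √[(nΣa² − (Σa)²)(nΣb² − (Σb)²)]
Numerator: 12×4778.57 − 190.4×317.1 = -3033
Denominator: √[(38792.16 − 36252.16)(107210.76 − 100552.41)] = √[2540 × 6658.35] = 4112.4456
r = -3033 / 4112.4456 ≈ -0.738

-0.738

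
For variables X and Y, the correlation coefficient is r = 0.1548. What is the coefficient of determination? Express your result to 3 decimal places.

0.024

r² = (0.1548)² = 0.024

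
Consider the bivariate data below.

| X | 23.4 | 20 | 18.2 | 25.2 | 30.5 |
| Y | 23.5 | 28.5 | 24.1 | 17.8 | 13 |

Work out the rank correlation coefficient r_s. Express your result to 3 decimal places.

-0.900

Rank X: 3, 2, 1, 4, 5
Rank Y: 3, 5, 4, 2, 1
d = rank(X) − rank(Y): 0, -3, -3, 2, 4; Σd² = 38
ρ = 1 − 6Σd² / [n(n²−1)] = 1 − 6×38 / (5×24) = 1 − 228/120 ≈ -0.900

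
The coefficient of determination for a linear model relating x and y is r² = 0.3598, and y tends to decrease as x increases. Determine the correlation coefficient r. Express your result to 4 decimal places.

-0.5998

|r| = √0.3598 = 0.5998
The association is negative, so r = −0.5998.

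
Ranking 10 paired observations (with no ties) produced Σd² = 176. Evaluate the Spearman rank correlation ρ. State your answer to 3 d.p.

-0.067

ρ = 1 − 6Σd² / [n(n²−1)] = 1 − 6×176 / (10×99)
  = 1 − 1056/990 = 1 − 1.0667 ≈ -0.067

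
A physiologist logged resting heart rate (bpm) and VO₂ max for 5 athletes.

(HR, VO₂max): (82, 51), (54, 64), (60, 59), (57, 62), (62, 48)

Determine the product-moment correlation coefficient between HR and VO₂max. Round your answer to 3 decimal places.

-0.662

n = 5, Σx = 315, Σy = 284, Σx² = 20333, Σy² = 16326, Σxy = 17688
nΣxy − ΣxΣy = 88440 − 89460 = -1020
nΣx² − (Σx)² = 101665 − 99225 = 2440; nΣy² − (Σy)² = 81630 − 80656 = 974
r = -1020 / √(2440 × 974) = -1020 / 1541.6095 ≈ -0.662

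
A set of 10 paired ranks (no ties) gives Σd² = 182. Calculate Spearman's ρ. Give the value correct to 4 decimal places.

-0.1030

ρ = 1 − 6Σd² / [n(n²−1)] = 1 − 6×182 / (10×99)
  = 1 − 1092/990 = 1 − 1.10303 ≈ -0.1030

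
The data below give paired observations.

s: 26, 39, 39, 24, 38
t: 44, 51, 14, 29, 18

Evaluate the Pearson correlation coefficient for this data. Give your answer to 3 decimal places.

-0.249

n = 5, Σs = 166, Σt = 156, Σs² = 5738, Σt² = 5898, Σst = 5059
nΣst − ΣsΣt = 25295 − 25896 = -601
nΣs² − (Σs)² = 28690 − 27556 = 1134; nΣt² − (Σt)² = 29490 − 24336 = 5154
r = -601 / √(1134 × 5154) = -601 / 2417.5682 ≈ -0.249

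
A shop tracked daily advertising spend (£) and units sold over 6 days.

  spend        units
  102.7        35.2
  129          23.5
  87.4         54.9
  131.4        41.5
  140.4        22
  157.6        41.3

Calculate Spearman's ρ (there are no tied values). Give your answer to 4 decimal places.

-0.3714

Rank spend: 2, 3, 1, 4, 5, 6
Rank units: 3, 2, 6, 5, 1, 4
d = rank(spend) − rank(units): -1, 1, -5, -1, 4, 2; Σd² = 48
ρ = 1 − 6Σd² / [n(n²−1)] = 1 − 6×48 / (6×35) = 1 − 288/210 ≈ -0.3714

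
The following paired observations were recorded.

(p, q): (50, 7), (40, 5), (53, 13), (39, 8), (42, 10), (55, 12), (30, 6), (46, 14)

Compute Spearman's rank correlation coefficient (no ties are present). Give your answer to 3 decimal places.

Rank p: 6, 3, 7, 2, 4, 8, 1, 5
Rank q: 3, 1, 7, 4, 5, 6, 2, 8
d = rank(p) − rank(q): 3, 2, 0, -2, -1, 2, -1, -3; Σd² = 32
ρ = 1 − 6Σd² / [n(n²−1)] = 1 − 6×32 / (8×63) = 1 − 192/504 ≈ 0.619

0.619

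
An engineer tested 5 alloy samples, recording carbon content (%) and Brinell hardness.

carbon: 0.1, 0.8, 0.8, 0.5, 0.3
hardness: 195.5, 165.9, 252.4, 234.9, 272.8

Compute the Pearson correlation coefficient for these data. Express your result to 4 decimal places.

n = 5, Σx = 2.5, Σy = 1121.5, Σx² = 1.63, Σy² = 259046.67, Σxy = 553.48
nΣxy − ΣxΣy = 2767.4 − 2803.75 = -36.35
nΣx² − (Σx)² = 8.15 − 6.25 = 1.9; nΣy² − (Σy)² = 1295233.35 − 1257762.25 = 37471.1
r = -36.35 / √(1.9 × 37471.1) = -36.35 / 266.8241 ≈ -0.1362

-0.1362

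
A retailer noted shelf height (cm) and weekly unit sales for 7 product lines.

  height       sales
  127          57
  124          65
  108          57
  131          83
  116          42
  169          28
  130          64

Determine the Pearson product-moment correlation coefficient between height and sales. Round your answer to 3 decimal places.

-0.463

n = 7, Σx = 905, Σy = 396, Σx² = 119247, Σy² = 24256, Σxy = 50252
nΣxy − ΣxΣy = 351764 − 358380 = -6616
nΣx² − (Σx)² = 834729 − 819025 = 15704; nΣy² − (Σy)² = 169792 − 156816 = 12976
r = -6616 / √(15704 × 12976) = -6616 / 14274.9818 ≈ -0.463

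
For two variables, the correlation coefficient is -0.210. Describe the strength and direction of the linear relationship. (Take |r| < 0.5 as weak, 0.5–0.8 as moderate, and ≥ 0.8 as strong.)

weak negative

r = -0.210 < 0 so the relationship is negative.
|r| = 0.210, which falls in the weak range.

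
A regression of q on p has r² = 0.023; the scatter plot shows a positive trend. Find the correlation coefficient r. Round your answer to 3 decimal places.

|r| = √0.023 = 0.152
The association is positive, so r = 0.152.

0.152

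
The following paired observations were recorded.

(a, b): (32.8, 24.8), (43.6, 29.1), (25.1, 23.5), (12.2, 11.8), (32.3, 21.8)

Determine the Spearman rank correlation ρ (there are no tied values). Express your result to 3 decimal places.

Rank a: 4, 5, 2, 1, 3
Rank b: 4, 5, 3, 1, 2
d = rank(a) − rank(b): 0, 0, -1, 0, 1; Σd² = 2
ρ = 1 − 6Σd² / [n(n²−1)] = 1 − 6×2 / (5×24) = 1 − 12/120 ≈ 0.900

0.900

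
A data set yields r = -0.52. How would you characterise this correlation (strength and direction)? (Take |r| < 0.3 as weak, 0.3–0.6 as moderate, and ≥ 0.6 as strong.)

moderate negative

r = -0.52 < 0 so the relationship is negative.
|r| = 0.52, which falls in the moderate range.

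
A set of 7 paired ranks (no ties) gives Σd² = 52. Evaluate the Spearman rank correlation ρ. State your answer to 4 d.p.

ρ = 1 − 6Σd² / [n(n²−1)] = 1 − 6×52 / (7×48)
  = 1 − 312/336 = 1 − 0.92857 ≈ 0.0714

0.0714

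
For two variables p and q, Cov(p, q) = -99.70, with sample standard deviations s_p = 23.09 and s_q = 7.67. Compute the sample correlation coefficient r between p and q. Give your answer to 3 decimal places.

-0.563

r = Cov(p,q) / (s_p · s_q) = -99.70 / (23.09 × 7.67)
  = -99.70 / 177.1003 ≈ -0.563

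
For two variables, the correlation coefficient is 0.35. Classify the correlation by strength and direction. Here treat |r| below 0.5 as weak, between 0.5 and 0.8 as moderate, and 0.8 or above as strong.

weak positive

r = 0.35 > 0 so the relationship is positive.
|r| = 0.35, which falls in the weak range.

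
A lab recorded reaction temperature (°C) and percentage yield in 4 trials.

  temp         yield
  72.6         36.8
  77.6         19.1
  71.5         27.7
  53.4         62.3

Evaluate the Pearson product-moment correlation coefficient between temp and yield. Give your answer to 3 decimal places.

-0.966

n = 4, Σx = 275.1, Σy = 145.9, Σx² = 19256.33, Σy² = 6367.63, Σxy = 9461.21
nΣxy − ΣxΣy = 37844.84 − 40137.09 = -2292.25
nΣx² − (Σx)² = 77025.32 − 75680.01 = 1345.31; nΣy² − (Σy)² = 25470.52 − 21286.81 = 4183.71
r = -2292.25 / √(1345.31 × 4183.71) = -2292.25 / 2372.4222 ≈ -0.966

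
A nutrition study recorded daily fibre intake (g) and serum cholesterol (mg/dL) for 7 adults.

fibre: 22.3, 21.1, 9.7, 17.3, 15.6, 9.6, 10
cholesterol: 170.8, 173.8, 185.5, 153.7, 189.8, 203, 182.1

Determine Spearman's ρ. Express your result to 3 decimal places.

Rank fibre: 7, 6, 2, 5, 4, 1, 3
Rank cholesterol: 2, 3, 5, 1, 6, 7, 4
d = rank(fibre) − rank(cholesterol): 5, 3, -3, 4, -2, -6, -1; Σd² = 100
ρ = 1 − 6Σd² / [n(n²−1)] = 1 − 6×100 / (7×48) = 1 − 600/336 ≈ -0.786

-0.786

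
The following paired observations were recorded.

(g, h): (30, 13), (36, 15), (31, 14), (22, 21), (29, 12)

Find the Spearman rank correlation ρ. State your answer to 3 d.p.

Rank g: 3, 5, 4, 1, 2
Rank h: 2, 4, 3, 5, 1
d = rank(g) − rank(h): 1, 1, 1, -4, 1; Σd² = 20
ρ = 1 − 6Σd² / [n(n²−1)] = 1 − 6×20 / (5×24) = 1 − 120/120 ≈ 0.000

0.000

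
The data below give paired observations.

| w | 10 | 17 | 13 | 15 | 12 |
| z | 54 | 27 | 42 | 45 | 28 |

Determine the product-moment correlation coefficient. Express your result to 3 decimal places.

n = 5, Σw = 67, Σz = 196, Σw² = 927, Σz² = 8218, Σwz = 2556
nΣwz − ΣwΣz = 12780 − 13132 = -352
nΣw² − (Σw)² = 4635 − 4489 = 146; nΣz² − (Σz)² = 41090 − 38416 = 2674
r = -352 / √(146 × 2674) = -352 / 624.8232 ≈ -0.563

-0.563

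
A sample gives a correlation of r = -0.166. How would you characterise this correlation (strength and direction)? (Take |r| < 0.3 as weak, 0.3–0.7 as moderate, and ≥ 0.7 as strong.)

weak negative

r = -0.166 < 0 so the relationship is negative.
|r| = 0.166, which falls in the weak range.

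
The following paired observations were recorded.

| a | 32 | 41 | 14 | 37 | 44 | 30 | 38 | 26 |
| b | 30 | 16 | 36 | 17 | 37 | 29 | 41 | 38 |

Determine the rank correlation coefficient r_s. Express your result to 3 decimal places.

-0.119

Rank a: 4, 7, 1, 5, 8, 3, 6, 2
Rank b: 4, 1, 5, 2, 6, 3, 8, 7
d = rank(a) − rank(b): 0, 6, -4, 3, 2, 0, -2, -5; Σd² = 94
ρ = 1 − 6Σd² / [n(n²−1)] = 1 − 6×94 / (8×63) = 1 − 564/504 ≈ -0.119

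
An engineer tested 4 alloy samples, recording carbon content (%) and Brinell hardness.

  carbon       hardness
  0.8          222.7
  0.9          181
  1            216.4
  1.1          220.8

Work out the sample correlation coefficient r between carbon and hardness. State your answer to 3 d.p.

0.195

n = 4, Σx = 3.8, Σy = 840.9, Σx² = 3.66, Σy² = 177937.89, Σxy = 800.34
nΣxy − ΣxΣy = 3201.36 − 3195.42 = 5.94
nΣx² − (Σx)² = 14.64 − 14.44 = 0.2; nΣy² − (Σy)² = 711751.56 − 707112.81 = 4638.75
r = 5.94 / √(0.2 × 4638.75) = 5.94 / 30.4590 ≈ 0.195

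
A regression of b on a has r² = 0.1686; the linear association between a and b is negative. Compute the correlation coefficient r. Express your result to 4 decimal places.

-0.4106

|r| = √0.1686 = 0.4106
The association is negative, so r = −0.4106.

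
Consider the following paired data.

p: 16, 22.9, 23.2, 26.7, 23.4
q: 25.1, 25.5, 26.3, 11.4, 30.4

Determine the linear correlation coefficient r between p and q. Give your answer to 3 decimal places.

-0.462

n = 5, Σp = 112.2, Σq = 118.7, Σp² = 2579.1, Σq² = 3026.07, Σpq = 2611.45
nΣpq − ΣpΣq = 13057.25 − 13318.14 = -260.89
nΣp² − (Σp)² = 12895.5 − 12588.84 = 306.66; nΣq² − (Σq)² = 15130.35 − 14089.69 = 1040.66
r = -260.89 / √(306.66 × 1040.66) = -260.89 / 564.9149 ≈ -0.462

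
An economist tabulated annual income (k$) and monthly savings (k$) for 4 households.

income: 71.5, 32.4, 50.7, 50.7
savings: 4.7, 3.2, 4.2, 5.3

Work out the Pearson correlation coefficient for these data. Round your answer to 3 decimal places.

n = 4, Σx = 205.3, Σy = 17.4, Σx² = 11302.99, Σy² = 78.06, Σxy = 921.38
nΣxy − ΣxΣy = 3685.52 − 3572.22 = 113.3
nΣx² − (Σx)² = 45211.96 − 42148.09 = 3063.87; nΣy² − (Σy)² = 312.24 − 302.76 = 9.48
r = 113.3 / √(3063.87 × 9.48) = 113.3 / 170.4274 ≈ 0.665

0.665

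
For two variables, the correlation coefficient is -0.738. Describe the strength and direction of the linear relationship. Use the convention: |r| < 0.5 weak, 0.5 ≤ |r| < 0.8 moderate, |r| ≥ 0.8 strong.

moderate negative

r = -0.738 < 0 so the relationship is negative.
|r| = 0.738, which falls in the moderate range.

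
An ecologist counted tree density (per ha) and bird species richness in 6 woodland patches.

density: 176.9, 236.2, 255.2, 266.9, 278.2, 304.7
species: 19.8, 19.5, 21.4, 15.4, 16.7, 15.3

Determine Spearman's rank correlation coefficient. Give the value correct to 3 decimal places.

Rank density: 1, 2, 3, 4, 5, 6
Rank species: 5, 4, 6, 2, 3, 1
d = rank(density) − rank(species): -4, -2, -3, 2, 2, 5; Σd² = 62
ρ = 1 − 6Σd² / [n(n²−1)] = 1 − 6×62 / (6×35) = 1 − 372/210 ≈ -0.771

-0.771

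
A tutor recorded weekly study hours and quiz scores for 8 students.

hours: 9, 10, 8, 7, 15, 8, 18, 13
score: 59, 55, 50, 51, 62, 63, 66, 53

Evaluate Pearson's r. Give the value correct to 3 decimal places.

n = 8, Σx = 88, Σy = 459, Σx² = 1076, Σy² = 26585, Σxy = 5149
nΣxy − ΣxΣy = 41192 − 40392 = 800
nΣx² − (Σx)² = 8608 − 7744 = 864; nΣy² − (Σy)² = 212680 − 210681 = 1999
r = 800 / √(864 × 1999) = 800 / 1314.2055 ≈ 0.609

0.609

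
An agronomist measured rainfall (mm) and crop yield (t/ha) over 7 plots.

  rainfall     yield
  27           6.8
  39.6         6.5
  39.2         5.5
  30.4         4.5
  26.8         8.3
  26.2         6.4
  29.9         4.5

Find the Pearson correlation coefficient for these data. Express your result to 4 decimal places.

n = 7, Σx = 219.1, Σy = 42.5, Σx² = 7056.65, Σy² = 269.09, Σxy = 1318.07
nΣxy − ΣxΣy = 9226.49 − 9311.75 = -85.26
nΣx² − (Σx)² = 49396.55 − 48004.81 = 1391.74; nΣy² − (Σy)² = 1883.63 − 1806.25 = 77.38
r = -85.26 / √(1391.74 × 77.38) = -85.26 / 328.1659 ≈ -0.2598

-0.2598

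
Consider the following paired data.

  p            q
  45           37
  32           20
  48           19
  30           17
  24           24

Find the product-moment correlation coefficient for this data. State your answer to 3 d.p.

n = 5, Σp = 179, Σq = 117, Σp² = 6829, Σq² = 2995, Σpq = 4303
nΣpq − ΣpΣq = 21515 − 20943 = 572
nΣp² − (Σp)² = 34145 − 32041 = 2104; nΣq² − (Σq)² = 14975 − 13689 = 1286
r = 572 / √(2104 × 1286) = 572 / 1644.9146 ≈ 0.348

0.348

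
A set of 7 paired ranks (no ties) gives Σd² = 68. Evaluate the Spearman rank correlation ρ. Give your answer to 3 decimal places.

-0.214

ρ = 1 − 6Σd² / [n(n²−1)] = 1 − 6×68 / (7×48)
  = 1 − 408/336 = 1 − 1.2143 ≈ -0.214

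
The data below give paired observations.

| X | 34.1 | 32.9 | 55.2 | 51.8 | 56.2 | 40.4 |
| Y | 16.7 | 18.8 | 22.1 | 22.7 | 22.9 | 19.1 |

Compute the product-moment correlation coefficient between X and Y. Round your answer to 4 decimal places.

n = 6, ΣX = 270.6, ΣY = 122.3, ΣX² = 12766.1, ΣY² = 2525.25, ΣXY = 5642.39
nΣXY − ΣXΣY = 33854.34 − 33094.38 = 759.96
nΣX² − (ΣX)² = 76596.6 − 73224.36 = 3372.24; nΣY² − (ΣY)² = 15151.5 − 14957.29 = 194.21
r = 759.96 / √(3372.24 × 194.21) = 759.96 / 809.2730 ≈ 0.9391

0.9391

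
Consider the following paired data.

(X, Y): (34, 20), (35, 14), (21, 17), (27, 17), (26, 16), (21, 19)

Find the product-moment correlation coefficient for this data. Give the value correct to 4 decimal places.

-0.2203

n = 6, ΣX = 164, ΣY = 103, ΣX² = 4668, ΣY² = 1791, ΣXY = 2801
nΣXY − ΣXΣY = 16806 − 16892 = -86
nΣX² − (ΣX)² = 28008 − 26896 = 1112; nΣY² − (ΣY)² = 10746 − 10609 = 137
r = -86 / √(1112 × 137) = -86 / 390.3127 ≈ -0.2203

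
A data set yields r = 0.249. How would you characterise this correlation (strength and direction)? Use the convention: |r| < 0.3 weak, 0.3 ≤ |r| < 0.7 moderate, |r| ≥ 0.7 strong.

r = 0.249 > 0 so the relationship is positive.
|r| = 0.249, which falls in the weak range.

weak positive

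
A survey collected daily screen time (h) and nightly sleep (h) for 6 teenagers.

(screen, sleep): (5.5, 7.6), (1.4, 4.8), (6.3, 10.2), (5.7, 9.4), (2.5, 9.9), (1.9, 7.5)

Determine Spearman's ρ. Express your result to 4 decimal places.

Rank screen: 4, 1, 6, 5, 3, 2
Rank sleep: 3, 1, 6, 4, 5, 2
d = rank(screen) − rank(sleep): 1, 0, 0, 1, -2, 0; Σd² = 6
ρ = 1 − 6Σd² / [n(n²−1)] = 1 − 6×6 / (6×35) = 1 − 36/210 ≈ 0.8286

0.8286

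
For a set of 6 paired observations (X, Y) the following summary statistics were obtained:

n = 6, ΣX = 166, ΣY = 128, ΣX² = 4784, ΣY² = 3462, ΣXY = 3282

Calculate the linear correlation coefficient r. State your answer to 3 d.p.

r = (nΣXY − ΣXΣY) / √[(nΣX² − (ΣX)²)(nΣY² − (ΣY)²)]
Numerator: 6×3282 − 166×128 = -1556
Denominator: √[(28704 − 27556)(20772 − 16384)] = √[1148 × 4388] = 2244.4206
r = -1556 / 2244.4206 ≈ -0.693

-0.693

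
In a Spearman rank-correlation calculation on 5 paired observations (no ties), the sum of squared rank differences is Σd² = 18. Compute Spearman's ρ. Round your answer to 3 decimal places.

0.100

ρ = 1 − 6Σd² / [n(n²−1)] = 1 − 6×18 / (5×24)
  = 1 − 108/120 = 1 − 0.9000 ≈ 0.100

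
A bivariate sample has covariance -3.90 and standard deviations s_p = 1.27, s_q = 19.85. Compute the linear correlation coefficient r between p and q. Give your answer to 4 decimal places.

-0.1547

r = Cov(p,q) / (s_p · s_q) = -3.90 / (1.27 × 19.85)
  = -3.90 / 25.2095 ≈ -0.1547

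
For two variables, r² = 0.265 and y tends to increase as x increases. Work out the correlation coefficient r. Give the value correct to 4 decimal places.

0.5148

|r| = √0.265 = 0.5148
The association is positive, so r = 0.5148.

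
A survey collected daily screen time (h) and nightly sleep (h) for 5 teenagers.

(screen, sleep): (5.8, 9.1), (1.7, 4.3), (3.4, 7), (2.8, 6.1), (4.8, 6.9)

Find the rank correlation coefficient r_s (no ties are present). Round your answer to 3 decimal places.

0.900

Rank screen: 5, 1, 3, 2, 4
Rank sleep: 5, 1, 4, 2, 3
d = rank(screen) − rank(sleep): 0, 0, -1, 0, 1; Σd² = 2
ρ = 1 − 6Σd² / [n(n²−1)] = 1 − 6×2 / (5×24) = 1 − 12/120 ≈ 0.900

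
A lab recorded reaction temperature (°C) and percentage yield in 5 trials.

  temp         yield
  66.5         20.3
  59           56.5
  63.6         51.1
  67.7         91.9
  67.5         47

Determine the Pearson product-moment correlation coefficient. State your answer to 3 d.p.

0.061

n = 5, Σx = 324.3, Σy = 266.8, Σx² = 21087.75, Σy² = 16870.16, Σxy = 17327.54
nΣxy − ΣxΣy = 86637.7 − 86523.24 = 114.46
nΣx² − (Σx)² = 105438.75 − 105170.49 = 268.26; nΣy² − (Σy)² = 84350.8 − 71182.24 = 13168.56
r = 114.46 / √(268.26 × 13168.56) = 114.46 / 1879.5207 ≈ 0.061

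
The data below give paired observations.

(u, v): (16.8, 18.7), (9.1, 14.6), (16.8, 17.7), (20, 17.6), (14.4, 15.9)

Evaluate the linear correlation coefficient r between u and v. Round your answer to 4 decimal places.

0.8441

n = 5, Σu = 77.1, Σv = 84.5, Σu² = 1254.65, Σv² = 1438.71, Σuv = 1325.34
nΣuv − ΣuΣv = 6626.7 − 6514.95 = 111.75
nΣu² − (Σu)² = 6273.25 − 5944.41 = 328.84; nΣv² − (Σv)² = 7193.55 − 7140.25 = 53.3
r = 111.75 / √(328.84 × 53.3) = 111.75 / 132.3902 ≈ 0.8441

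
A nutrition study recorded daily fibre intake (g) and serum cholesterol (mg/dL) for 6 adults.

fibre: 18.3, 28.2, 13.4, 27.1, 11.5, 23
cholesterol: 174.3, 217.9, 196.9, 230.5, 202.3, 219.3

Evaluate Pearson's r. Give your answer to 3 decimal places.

n = 6, Σx = 121.5, Σy = 1241.2, Σx² = 2705.35, Σy² = 258778.54, Σxy = 25589.83
nΣxy − ΣxΣy = 153538.98 − 150805.8 = 2733.18
nΣx² − (Σx)² = 16232.1 − 14762.25 = 1469.85; nΣy² − (Σy)² = 1552671.24 − 1540577.44 = 12093.8
r = 2733.18 / √(1469.85 × 12093.8) = 2733.18 / 4216.1679 ≈ 0.648

0.648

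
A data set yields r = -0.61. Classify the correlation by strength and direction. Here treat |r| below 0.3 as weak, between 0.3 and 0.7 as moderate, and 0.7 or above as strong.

r = -0.61 < 0 so the relationship is negative.
|r| = 0.61, which falls in the moderate range.

moderate negative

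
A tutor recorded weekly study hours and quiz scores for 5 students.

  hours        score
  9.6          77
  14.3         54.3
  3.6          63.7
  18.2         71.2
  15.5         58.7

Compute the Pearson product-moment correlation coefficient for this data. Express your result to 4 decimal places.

-0.1234

n = 5, Σx = 61.2, Σy = 324.9, Σx² = 881.1, Σy² = 21450.31, Σxy = 3950.7
nΣxy − ΣxΣy = 19753.5 − 19883.88 = -130.38
nΣx² − (Σx)² = 4405.5 − 3745.44 = 660.06; nΣy² − (Σy)² = 107251.55 − 105560.01 = 1691.54
r = -130.38 / √(660.06 × 1691.54) = -130.38 / 1056.6541 ≈ -0.1234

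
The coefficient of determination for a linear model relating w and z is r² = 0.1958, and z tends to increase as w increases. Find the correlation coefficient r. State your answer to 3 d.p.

|r| = √0.1958 = 0.442
The association is positive, so r = 0.442.

0.442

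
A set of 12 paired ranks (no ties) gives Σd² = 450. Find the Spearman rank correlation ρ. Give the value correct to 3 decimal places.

ρ = 1 − 6Σd² / [n(n²−1)] = 1 − 6×450 / (12×143)
  = 1 − 2700/1716 = 1 − 1.5734 ≈ -0.573

-0.573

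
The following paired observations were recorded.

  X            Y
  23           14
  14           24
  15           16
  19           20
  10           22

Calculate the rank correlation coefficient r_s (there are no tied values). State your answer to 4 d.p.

-0.8000

Rank X: 5, 2, 3, 4, 1
Rank Y: 1, 5, 2, 3, 4
d = rank(X) − rank(Y): 4, -3, 1, 1, -3; Σd² = 36
ρ = 1 − 6Σd² / [n(n²−1)] = 1 − 6×36 / (5×24) = 1 − 216/120 ≈ -0.8000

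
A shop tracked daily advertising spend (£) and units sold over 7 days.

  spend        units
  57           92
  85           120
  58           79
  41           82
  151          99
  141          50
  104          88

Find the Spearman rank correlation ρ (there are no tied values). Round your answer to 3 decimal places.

0.107

Rank spend: 2, 4, 3, 1, 7, 6, 5
Rank units: 5, 7, 2, 3, 6, 1, 4
d = rank(spend) − rank(units): -3, -3, 1, -2, 1, 5, 1; Σd² = 50
ρ = 1 − 6Σd² / [n(n²−1)] = 1 − 6×50 / (7×48) = 1 − 300/336 ≈ 0.107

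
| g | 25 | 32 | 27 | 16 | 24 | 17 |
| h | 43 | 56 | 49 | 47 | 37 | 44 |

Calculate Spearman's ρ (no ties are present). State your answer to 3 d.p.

0.486

Rank g: 4, 6, 5, 1, 3, 2
Rank h: 2, 6, 5, 4, 1, 3
d = rank(g) − rank(h): 2, 0, 0, -3, 2, -1; Σd² = 18
ρ = 1 − 6Σd² / [n(n²−1)] = 1 − 6×18 / (6×35) = 1 − 108/210 ≈ 0.486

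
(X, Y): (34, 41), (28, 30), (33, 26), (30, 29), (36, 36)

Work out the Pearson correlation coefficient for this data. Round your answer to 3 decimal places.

0.540

n = 5, ΣX = 161, ΣY = 162, ΣX² = 5225, ΣY² = 5394, ΣXY = 5258
nΣXY − ΣXΣY = 26290 − 26082 = 208
nΣX² − (ΣX)² = 26125 − 25921 = 204; nΣY² − (ΣY)² = 26970 − 26244 = 726
r = 208 / √(204 × 726) = 208 / 384.8428 ≈ 0.540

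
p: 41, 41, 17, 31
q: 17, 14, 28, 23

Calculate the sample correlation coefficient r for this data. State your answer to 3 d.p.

n = 4, Σp = 130, Σq = 82, Σp² = 4612, Σq² = 1798, Σpq = 2460
nΣpq − ΣpΣq = 9840 − 10660 = -820
nΣp² − (Σp)² = 18448 − 16900 = 1548; nΣq² − (Σq)² = 7192 − 6724 = 468
r = -820 / √(1548 × 468) = -820 / 851.1545 ≈ -0.963

-0.963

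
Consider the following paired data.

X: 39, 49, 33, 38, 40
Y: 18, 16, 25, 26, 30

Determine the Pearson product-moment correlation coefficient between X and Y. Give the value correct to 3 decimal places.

-0.576

n = 5, ΣX = 199, ΣY = 115, ΣX² = 8055, ΣY² = 2781, ΣXY = 4499
nΣXY − ΣXΣY = 22495 − 22885 = -390
nΣX² − (ΣX)² = 40275 − 39601 = 674; nΣY² − (ΣY)² = 13905 − 13225 = 680
r = -390 / √(674 × 680) = -390 / 676.9934 ≈ -0.576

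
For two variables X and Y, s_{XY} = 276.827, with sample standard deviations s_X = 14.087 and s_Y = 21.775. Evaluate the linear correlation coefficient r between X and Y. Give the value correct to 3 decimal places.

0.902

r = Cov(X,Y) / (s_X · s_Y) = 276.827 / (14.087 × 21.775)
  = 276.827 / 306.7444 ≈ 0.902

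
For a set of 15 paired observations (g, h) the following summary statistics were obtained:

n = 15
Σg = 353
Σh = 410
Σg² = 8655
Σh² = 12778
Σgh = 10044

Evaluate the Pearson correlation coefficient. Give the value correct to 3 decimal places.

r = (nΣgh − ΣgΣh) / √[(nΣg² − (Σg)²)(nΣh² − (Σh)²)]
Numerator: 15×10044 − 353×410 = 5930
Denominator: √[(129825 − 124609)(191670 − 168100)] = √[5216 × 23570] = 11087.8817
r = 5930 / 11087.8817 ≈ 0.535

0.535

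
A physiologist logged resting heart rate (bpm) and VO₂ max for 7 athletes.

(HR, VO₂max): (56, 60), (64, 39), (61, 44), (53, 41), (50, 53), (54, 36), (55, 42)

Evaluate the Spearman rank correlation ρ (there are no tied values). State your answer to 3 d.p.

Rank HR: 5, 7, 6, 2, 1, 3, 4
Rank VO₂max: 7, 2, 5, 3, 6, 1, 4
d = rank(HR) − rank(VO₂max): -2, 5, 1, -1, -5, 2, 0; Σd² = 60
ρ = 1 − 6Σd² / [n(n²−1)] = 1 − 6×60 / (7×48) = 1 − 360/336 ≈ -0.071

-0.071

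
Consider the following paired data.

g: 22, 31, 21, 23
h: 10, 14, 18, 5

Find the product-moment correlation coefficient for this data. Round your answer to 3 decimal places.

0.095

n = 4, Σg = 97, Σh = 47, Σg² = 2415, Σh² = 645, Σgh = 1147
nΣgh − ΣgΣh = 4588 − 4559 = 29
nΣg² − (Σg)² = 9660 − 9409 = 251; nΣh² − (Σh)² = 2580 − 2209 = 371
r = 29 / √(251 × 371) = 29 / 305.1573 ≈ 0.095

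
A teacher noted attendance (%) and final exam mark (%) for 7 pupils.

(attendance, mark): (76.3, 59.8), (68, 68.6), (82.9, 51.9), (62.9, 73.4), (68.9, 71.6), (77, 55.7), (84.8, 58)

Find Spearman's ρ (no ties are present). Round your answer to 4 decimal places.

-0.8571

Rank attendance: 4, 2, 6, 1, 3, 5, 7
Rank mark: 4, 5, 1, 7, 6, 2, 3
d = rank(attendance) − rank(mark): 0, -3, 5, -6, -3, 3, 4; Σd² = 104
ρ = 1 − 6Σd² / [n(n²−1)] = 1 − 6×104 / (7×48) = 1 − 624/336 ≈ -0.8571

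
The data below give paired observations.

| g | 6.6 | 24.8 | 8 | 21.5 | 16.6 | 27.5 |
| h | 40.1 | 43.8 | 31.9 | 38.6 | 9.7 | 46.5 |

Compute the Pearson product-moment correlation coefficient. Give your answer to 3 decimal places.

n = 6, Σg = 105, Σh = 210.6, Σg² = 2216.66, Σh² = 8290.36, Σgh = 3875.77
nΣgh − ΣgΣh = 23254.62 − 22113 = 1141.62
nΣg² − (Σg)² = 13299.96 − 11025 = 2274.96; nΣh² − (Σh)² = 49742.16 − 44352.36 = 5389.8
r = 1141.62 / √(2274.96 × 5389.8) = 1141.62 / 3501.6538 ≈ 0.326

0.326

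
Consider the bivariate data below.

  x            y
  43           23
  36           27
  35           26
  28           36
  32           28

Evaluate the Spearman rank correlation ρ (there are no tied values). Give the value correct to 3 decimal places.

-0.900

Rank x: 5, 4, 3, 1, 2
Rank y: 1, 3, 2, 5, 4
d = rank(x) − rank(y): 4, 1, 1, -4, -2; Σd² = 38
ρ = 1 − 6Σd² / [n(n²−1)] = 1 − 6×38 / (5×24) = 1 − 228/120 ≈ -0.900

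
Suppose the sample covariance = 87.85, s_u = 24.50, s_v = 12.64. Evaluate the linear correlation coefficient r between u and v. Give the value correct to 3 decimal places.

r = Cov(u,v) / (s_u · s_v) = 87.85 / (24.50 × 12.64)
  = 87.85 / 309.6800 ≈ 0.284

0.284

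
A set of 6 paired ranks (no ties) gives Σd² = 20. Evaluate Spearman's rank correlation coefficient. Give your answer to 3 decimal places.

ρ = 1 − 6Σd² / [n(n²−1)] = 1 − 6×20 / (6×35)
  = 1 − 120/210 = 1 − 0.5714 ≈ 0.429

0.429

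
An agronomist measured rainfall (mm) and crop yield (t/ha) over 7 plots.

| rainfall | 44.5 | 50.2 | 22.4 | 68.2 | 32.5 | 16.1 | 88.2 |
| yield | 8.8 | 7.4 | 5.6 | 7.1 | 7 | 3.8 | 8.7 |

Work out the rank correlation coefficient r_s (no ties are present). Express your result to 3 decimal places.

Rank rainfall: 4, 5, 2, 6, 3, 1, 7
Rank yield: 7, 5, 2, 4, 3, 1, 6
d = rank(rainfall) − rank(yield): -3, 0, 0, 2, 0, 0, 1; Σd² = 14
ρ = 1 − 6Σd² / [n(n²−1)] = 1 − 6×14 / (7×48) = 1 − 84/336 ≈ 0.750

0.750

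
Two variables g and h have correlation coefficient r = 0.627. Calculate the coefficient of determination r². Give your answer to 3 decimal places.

r² = (0.627)² = 0.393

0.393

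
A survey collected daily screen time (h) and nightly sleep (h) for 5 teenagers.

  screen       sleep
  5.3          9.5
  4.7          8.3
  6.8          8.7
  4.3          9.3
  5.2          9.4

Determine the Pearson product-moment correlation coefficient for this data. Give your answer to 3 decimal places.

n = 5, Σx = 26.3, Σy = 45.2, Σx² = 141.95, Σy² = 409.68, Σxy = 237.39
nΣxy − ΣxΣy = 1186.95 − 1188.76 = -1.81
nΣx² − (Σx)² = 709.75 − 691.69 = 18.06; nΣy² − (Σy)² = 2048.4 − 2043.04 = 5.36
r = -1.81 / √(18.06 × 5.36) = -1.81 / 9.8388 ≈ -0.184

-0.184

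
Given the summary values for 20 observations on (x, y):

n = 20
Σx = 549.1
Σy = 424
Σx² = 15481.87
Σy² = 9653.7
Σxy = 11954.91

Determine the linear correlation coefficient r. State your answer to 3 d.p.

0.604

r = (nΣxy − ΣxΣy) / √[(nΣx² − (Σx)²)(nΣy² − (Σy)²)]
Numerator: 20×11954.91 − 549.1×424 = 6279.8
Denominator: √[(309637.4 − 301510.81)(193074 − 179776)] = √[8126.59 × 13298] = 10395.5468
r = 6279.8 / 10395.5468 ≈ 0.604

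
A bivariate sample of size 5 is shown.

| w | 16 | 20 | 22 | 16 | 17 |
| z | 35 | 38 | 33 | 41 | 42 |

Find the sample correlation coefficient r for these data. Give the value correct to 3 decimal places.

-0.578

n = 5, Σw = 91, Σz = 189, Σw² = 1685, Σz² = 7203, Σwz = 3416
nΣwz − ΣwΣz = 17080 − 17199 = -119
nΣw² − (Σw)² = 8425 − 8281 = 144; nΣz² − (Σz)² = 36015 − 35721 = 294
r = -119 / √(144 × 294) = -119 / 205.7571 ≈ -0.578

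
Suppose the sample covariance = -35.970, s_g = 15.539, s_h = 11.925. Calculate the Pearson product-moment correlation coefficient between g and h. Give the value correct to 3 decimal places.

r = Cov(g,h) / (s_g · s_h) = -35.970 / (15.539 × 11.925)
  = -35.970 / 185.3026 ≈ -0.194

-0.194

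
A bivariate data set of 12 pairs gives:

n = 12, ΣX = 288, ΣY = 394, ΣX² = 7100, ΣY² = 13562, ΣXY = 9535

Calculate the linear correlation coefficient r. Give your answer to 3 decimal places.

0.230

r = (nΣXY − ΣXΣY) / √[(nΣX² − (ΣX)²)(nΣY² − (ΣY)²)]
Numerator: 12×9535 − 288×394 = 948
Denominator: √[(85200 − 82944)(162744 − 155236)] = √[2256 × 7508] = 4115.5860
r = 948 / 4115.5860 ≈ 0.230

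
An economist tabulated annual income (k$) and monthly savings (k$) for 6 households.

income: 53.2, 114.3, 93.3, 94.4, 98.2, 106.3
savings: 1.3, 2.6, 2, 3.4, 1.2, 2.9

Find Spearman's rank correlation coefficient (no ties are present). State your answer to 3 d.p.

0.314

Rank income: 1, 6, 2, 3, 4, 5
Rank savings: 2, 4, 3, 6, 1, 5
d = rank(income) − rank(savings): -1, 2, -1, -3, 3, 0; Σd² = 24
ρ = 1 − 6Σd² / [n(n²−1)] = 1 − 6×24 / (6×35) = 1 − 144/210 ≈ 0.314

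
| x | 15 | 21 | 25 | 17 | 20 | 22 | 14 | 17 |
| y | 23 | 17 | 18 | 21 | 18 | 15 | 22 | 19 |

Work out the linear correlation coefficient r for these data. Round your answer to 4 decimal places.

n = 8, Σx = 151, Σy = 153, Σx² = 2949, Σy² = 2977, Σxy = 2830
nΣxy − ΣxΣy = 22640 − 23103 = -463
nΣx² − (Σx)² = 23592 − 22801 = 791; nΣy² − (Σy)² = 23816 − 23409 = 407
r = -463 / √(791 × 407) = -463 / 567.3949 ≈ -0.8160

-0.8160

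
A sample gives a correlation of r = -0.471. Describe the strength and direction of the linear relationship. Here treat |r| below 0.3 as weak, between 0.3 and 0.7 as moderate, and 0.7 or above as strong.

moderate negative

r = -0.471 < 0 so the relationship is negative.
|r| = 0.471, which falls in the moderate range.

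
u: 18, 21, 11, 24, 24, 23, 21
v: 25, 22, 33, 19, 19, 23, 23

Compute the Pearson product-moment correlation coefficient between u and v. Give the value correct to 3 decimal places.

n = 7, Σu = 142, Σv = 164, Σu² = 3008, Σv² = 3978, Σuv = 3199
nΣuv − ΣuΣv = 22393 − 23288 = -895
nΣu² − (Σu)² = 21056 − 20164 = 892; nΣv² − (Σv)² = 27846 − 26896 = 950
r = -895 / √(892 × 950) = -895 / 920.5433 ≈ -0.972

-0.972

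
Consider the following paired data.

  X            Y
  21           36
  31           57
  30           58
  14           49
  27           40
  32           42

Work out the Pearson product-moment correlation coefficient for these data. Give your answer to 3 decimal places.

0.273

n = 6, ΣX = 155, ΣY = 282, ΣX² = 4251, ΣY² = 13674, ΣXY = 7373
nΣXY − ΣXΣY = 44238 − 43710 = 528
nΣX² − (ΣX)² = 25506 − 24025 = 1481; nΣY² − (ΣY)² = 82044 − 79524 = 2520
r = 528 / √(1481 × 2520) = 528 / 1931.8696 ≈ 0.273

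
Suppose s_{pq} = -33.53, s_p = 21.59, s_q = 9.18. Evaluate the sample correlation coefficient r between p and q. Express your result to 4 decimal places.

-0.1692

r = Cov(p,q) / (s_p · s_q) = -33.53 / (21.59 × 9.18)
  = -33.53 / 198.1962 ≈ -0.1692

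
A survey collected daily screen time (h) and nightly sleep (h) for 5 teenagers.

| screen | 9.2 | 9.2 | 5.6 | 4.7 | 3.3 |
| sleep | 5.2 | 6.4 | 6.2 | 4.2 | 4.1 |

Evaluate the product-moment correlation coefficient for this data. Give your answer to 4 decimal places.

n = 5, Σx = 32, Σy = 26.1, Σx² = 233.62, Σy² = 140.89, Σxy = 174.71
nΣxy − ΣxΣy = 873.55 − 835.2 = 38.35
nΣx² − (Σx)² = 1168.1 − 1024 = 144.1; nΣy² − (Σy)² = 704.45 − 681.21 = 23.24
r = 38.35 / √(144.1 × 23.24) = 38.35 / 57.8695 ≈ 0.6627

0.6627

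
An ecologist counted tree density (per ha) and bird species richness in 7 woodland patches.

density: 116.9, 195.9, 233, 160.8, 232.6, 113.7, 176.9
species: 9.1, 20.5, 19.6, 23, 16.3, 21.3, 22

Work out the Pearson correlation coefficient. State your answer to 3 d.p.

0.209

n = 7, Σx = 1229.8, Σy = 131.8, Σx² = 230512.12, Σy² = 2619.6, Σxy = 23449.93
nΣxy − ΣxΣy = 164149.51 − 162087.64 = 2061.87
nΣx² − (Σx)² = 1613584.84 − 1512408.04 = 101176.8; nΣy² − (Σy)² = 18337.2 − 17371.24 = 965.96
r = 2061.87 / √(101176.8 × 965.96) = 2061.87 / 9885.9871 ≈ 0.209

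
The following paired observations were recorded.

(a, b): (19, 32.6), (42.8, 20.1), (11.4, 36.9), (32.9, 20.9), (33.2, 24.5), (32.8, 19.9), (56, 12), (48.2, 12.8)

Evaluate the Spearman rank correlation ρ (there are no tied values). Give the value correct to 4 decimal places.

-0.8333

Rank a: 2, 6, 1, 4, 5, 3, 8, 7
Rank b: 7, 4, 8, 5, 6, 3, 1, 2
d = rank(a) − rank(b): -5, 2, -7, -1, -1, 0, 7, 5; Σd² = 154
ρ = 1 − 6Σd² / [n(n²−1)] = 1 − 6×154 / (8×63) = 1 − 924/504 ≈ -0.8333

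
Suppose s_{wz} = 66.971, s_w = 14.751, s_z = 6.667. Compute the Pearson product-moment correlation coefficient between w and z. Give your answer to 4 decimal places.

r = Cov(w,z) / (s_w · s_z) = 66.971 / (14.751 × 6.667)
  = 66.971 / 98.3449 ≈ 0.6810

0.6810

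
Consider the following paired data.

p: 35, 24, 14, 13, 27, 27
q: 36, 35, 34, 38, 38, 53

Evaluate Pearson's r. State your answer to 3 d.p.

0.225

n = 6, Σp = 140, Σq = 234, Σp² = 3624, Σq² = 9374, Σpq = 5527
nΣpq − ΣpΣq = 33162 − 32760 = 402
nΣp² − (Σp)² = 21744 − 19600 = 2144; nΣq² − (Σq)² = 56244 − 54756 = 1488
r = 402 / √(2144 × 1488) = 402 / 1786.1333 ≈ 0.225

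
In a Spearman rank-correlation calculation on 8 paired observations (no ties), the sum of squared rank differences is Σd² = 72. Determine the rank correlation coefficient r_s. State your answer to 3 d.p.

0.143

ρ = 1 − 6Σd² / [n(n²−1)] = 1 − 6×72 / (8×63)
  = 1 − 432/504 = 1 − 0.8571 ≈ 0.143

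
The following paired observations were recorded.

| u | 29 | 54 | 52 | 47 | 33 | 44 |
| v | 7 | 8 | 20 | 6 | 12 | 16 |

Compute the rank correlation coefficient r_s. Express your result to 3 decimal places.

0.200

Rank u: 1, 6, 5, 4, 2, 3
Rank v: 2, 3, 6, 1, 4, 5
d = rank(u) − rank(v): -1, 3, -1, 3, -2, -2; Σd² = 28
ρ = 1 − 6Σd² / [n(n²−1)] = 1 − 6×28 / (6×35) = 1 − 168/210 ≈ 0.200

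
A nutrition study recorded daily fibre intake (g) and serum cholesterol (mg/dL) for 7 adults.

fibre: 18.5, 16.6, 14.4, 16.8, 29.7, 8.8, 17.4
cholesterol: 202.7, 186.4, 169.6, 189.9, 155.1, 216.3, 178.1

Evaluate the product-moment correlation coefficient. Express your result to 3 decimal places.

-0.749

n = 7, Σx = 122.2, Σy = 1298.1, Σx² = 2369.7, Σy² = 243219.73, Σxy = 22085.6
nΣxy − ΣxΣy = 154599.2 − 158627.82 = -4028.62
nΣx² − (Σx)² = 16587.9 − 14932.84 = 1655.06; nΣy² − (Σy)² = 1702538.11 − 1685063.61 = 17474.5
r = -4028.62 / √(1655.06 × 17474.5) = -4028.62 / 5377.8570 ≈ -0.749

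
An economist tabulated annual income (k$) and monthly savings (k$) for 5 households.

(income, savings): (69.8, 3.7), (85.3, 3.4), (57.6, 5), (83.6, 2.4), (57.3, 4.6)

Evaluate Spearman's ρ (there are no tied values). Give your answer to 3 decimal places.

-0.800

Rank income: 3, 5, 2, 4, 1
Rank savings: 3, 2, 5, 1, 4
d = rank(income) − rank(savings): 0, 3, -3, 3, -3; Σd² = 36
ρ = 1 − 6Σd² / [n(n²−1)] = 1 − 6×36 / (5×24) = 1 − 216/120 ≈ -0.800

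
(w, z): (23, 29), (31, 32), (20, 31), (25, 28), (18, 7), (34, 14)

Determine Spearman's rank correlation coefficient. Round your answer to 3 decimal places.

0.200

Rank w: 3, 5, 2, 4, 1, 6
Rank z: 4, 6, 5, 3, 1, 2
d = rank(w) − rank(z): -1, -1, -3, 1, 0, 4; Σd² = 28
ρ = 1 − 6Σd² / [n(n²−1)] = 1 − 6×28 / (6×35) = 1 − 168/210 ≈ 0.200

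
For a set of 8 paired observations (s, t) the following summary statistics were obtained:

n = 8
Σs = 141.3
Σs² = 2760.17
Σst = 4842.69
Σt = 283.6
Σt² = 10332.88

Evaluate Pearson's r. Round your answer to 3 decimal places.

r = (nΣst − ΣsΣt) / √[(nΣs² − (Σs)²)(nΣt² − (Σt)²)]
Numerator: 8×4842.69 − 141.3×283.6 = -1331.16
Denominator: √[(22081.36 − 19965.69)(82663.04 − 80428.96)] = √[2115.67 × 2234.08] = 2174.0690
r = -1331.16 / 2174.0690 ≈ -0.612

-0.612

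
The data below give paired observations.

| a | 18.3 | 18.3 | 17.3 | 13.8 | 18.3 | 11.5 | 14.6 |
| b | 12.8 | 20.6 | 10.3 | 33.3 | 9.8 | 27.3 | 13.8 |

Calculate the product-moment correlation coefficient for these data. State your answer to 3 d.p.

-0.701

n = 7, Σa = 112.1, Σb = 127.9, Σa² = 1839.81, Σb² = 2834.95, Σab = 1943.72
nΣab − ΣaΣb = 13606.04 − 14337.59 = -731.55
nΣa² − (Σa)² = 12878.67 − 12566.41 = 312.26; nΣb² − (Σb)² = 19844.65 − 16358.41 = 3486.24
r = -731.55 / √(312.26 × 3486.24) = -731.55 / 1043.3663 ≈ -0.701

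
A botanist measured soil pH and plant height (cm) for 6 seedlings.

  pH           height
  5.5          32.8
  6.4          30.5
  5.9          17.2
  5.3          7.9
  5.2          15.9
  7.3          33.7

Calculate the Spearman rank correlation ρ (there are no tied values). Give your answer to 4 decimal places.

Rank pH: 3, 5, 4, 2, 1, 6
Rank height: 5, 4, 3, 1, 2, 6
d = rank(pH) − rank(height): -2, 1, 1, 1, -1, 0; Σd² = 8
ρ = 1 − 6Σd² / [n(n²−1)] = 1 − 6×8 / (6×35) = 1 − 48/210 ≈ 0.7714

0.7714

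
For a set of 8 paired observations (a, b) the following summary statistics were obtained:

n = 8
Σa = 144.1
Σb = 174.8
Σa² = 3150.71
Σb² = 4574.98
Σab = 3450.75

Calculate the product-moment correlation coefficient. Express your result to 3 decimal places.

r = (nΣab − ΣaΣb) / √[(nΣa² − (Σa)²)(nΣb² − (Σb)²)]
Numerator: 8×3450.75 − 144.1×174.8 = 2417.32
Denominator: √[(25205.68 − 20764.81)(36599.84 − 30555.04)] = √[4440.87 × 6044.8] = 5181.1361
r = 2417.32 / 5181.1361 ≈ 0.467

0.467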